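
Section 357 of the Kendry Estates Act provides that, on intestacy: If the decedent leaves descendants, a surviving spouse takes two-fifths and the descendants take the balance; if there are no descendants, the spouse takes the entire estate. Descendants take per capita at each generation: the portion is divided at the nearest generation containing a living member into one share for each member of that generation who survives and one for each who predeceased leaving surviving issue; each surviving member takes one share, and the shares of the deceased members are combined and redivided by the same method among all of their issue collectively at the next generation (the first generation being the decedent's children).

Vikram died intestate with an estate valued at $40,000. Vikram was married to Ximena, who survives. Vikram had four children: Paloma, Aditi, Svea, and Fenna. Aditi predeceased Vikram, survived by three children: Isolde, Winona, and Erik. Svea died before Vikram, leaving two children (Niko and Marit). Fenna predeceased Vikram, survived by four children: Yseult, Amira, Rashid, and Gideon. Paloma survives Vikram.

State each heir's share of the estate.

Ximena takes two-fifths of $40,000 = $16,000. The remaining $24,000 passes to the descendants.
The descendants' portion ($24,000) is divided at the children's generation into 4 shares of $6,000. Paloma takes $6,000. The 3 shares of the deceased (Aditi, Svea, and Fenna) are combined into a pool of $18,000.
That pool ($18,000) is divided at the grandchildren's generation equally among Isolde, Winona, Erik, Niko, Marit, Yseult, Amira, Rashid, and Gideon: $2,000 each.

Ximena: $16,000; Paloma: $6,000; Isolde: $2,000; Winona: $2,000; Erik: $2,000; Niko: $2,000; Marit: $2,000; Yseult: $2,000; Amira: $2,000; Rashid: $2,000; Gideon: $2,000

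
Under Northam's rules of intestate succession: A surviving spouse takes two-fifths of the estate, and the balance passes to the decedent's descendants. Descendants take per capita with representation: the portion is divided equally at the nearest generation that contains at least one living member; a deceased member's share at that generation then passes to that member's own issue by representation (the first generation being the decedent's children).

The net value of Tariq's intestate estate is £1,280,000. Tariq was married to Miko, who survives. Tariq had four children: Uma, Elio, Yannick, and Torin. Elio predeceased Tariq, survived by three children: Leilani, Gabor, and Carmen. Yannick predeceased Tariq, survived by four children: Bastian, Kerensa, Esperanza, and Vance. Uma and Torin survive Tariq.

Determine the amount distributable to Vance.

Miko takes two-fifths of £1,280,000 = £512,000. The remaining £768,000 passes to the descendants.
The descendants' portion (£768,000) is divided into 4 shares of £192,000: Uma and Torin each take £192,000; Elio's £192,000 share passes to Elio's issue; Yannick's £192,000 share passes to Yannick's issue.
Elio's share (£192,000) is divided into 3 shares of £64,000: Leilani, Gabor, and Carmen each take £64,000.
Yannick's share (£192,000) is divided into 4 shares of £48,000: Bastian, Kerensa, Esperanza, and Vance each take £48,000.

Vance receives £48,000.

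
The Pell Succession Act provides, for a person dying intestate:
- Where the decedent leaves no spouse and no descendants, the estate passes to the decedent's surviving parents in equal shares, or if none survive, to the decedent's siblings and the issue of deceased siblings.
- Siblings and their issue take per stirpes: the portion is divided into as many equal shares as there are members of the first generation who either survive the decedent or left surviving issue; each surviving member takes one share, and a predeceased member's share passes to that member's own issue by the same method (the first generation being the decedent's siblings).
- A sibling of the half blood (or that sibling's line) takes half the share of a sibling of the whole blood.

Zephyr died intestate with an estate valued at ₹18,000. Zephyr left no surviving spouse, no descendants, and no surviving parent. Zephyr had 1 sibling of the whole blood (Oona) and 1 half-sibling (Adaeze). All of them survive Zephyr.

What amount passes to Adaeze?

Adaeze receives ₹6,000.

The entire ₹18,000 passes to the siblings and their issue.
Counting each half-blood sibling's line as half a unit, there are 3/2 units in ₹18,000, so one unit is ₹12,000. Whole-blood lines (Oona) take ₹12,000 each; half-blood lines (Adaeze) take ₹6,000 each.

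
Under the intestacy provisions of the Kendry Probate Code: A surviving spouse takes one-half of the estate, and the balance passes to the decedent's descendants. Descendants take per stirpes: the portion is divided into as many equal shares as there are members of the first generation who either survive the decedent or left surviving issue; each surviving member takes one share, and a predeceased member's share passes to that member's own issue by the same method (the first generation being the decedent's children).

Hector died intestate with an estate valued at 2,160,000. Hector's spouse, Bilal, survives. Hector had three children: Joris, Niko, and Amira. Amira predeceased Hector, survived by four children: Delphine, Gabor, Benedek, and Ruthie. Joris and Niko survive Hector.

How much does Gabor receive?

Gabor receives 90,000.

Bilal takes one-half of 2,160,000 = 1,080,000. The remaining 1,080,000 passes to the descendants.
The descendants' portion (1,080,000) is divided into 3 shares of 360,000: Joris and Niko each take 360,000; Amira's 360,000 share passes to Amira's issue.
Amira's share (360,000) is divided into 4 shares of 90,000: Delphine, Gabor, Benedek, and Ruthie each take 90,000.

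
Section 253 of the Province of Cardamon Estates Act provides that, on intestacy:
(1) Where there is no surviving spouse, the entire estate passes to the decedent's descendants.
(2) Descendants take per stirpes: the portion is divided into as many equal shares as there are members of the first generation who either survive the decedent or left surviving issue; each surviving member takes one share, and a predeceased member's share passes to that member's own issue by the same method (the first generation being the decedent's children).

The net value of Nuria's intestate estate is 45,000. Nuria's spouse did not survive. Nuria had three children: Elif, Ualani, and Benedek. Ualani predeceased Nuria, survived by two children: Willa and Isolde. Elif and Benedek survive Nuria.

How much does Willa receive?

The entire 45,000 passes to the descendants.
That amount (45,000) is divided into 3 shares of 15,000: Elif and Benedek each take 15,000; Ualani's 15,000 share passes to Ualani's issue.
Ualani's share (15,000) is divided into 2 shares of 7,500: Willa and Isolde each take 7,500.

Willa receives 7,500.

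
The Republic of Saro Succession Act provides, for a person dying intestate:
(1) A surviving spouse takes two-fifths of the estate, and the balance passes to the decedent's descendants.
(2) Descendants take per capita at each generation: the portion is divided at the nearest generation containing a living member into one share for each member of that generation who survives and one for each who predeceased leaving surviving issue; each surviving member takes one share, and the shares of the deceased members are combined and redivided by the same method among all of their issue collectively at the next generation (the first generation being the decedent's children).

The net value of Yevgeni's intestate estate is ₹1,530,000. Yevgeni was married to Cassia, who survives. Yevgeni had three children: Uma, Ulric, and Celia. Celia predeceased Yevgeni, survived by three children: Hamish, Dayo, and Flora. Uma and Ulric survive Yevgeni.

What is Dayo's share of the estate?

Cassia takes two-fifths of ₹1,530,000 = ₹612,000. The remaining ₹918,000 passes to the descendants.
The descendants' portion (₹918,000) is divided at the children's generation into 3 shares of ₹306,000. Uma and Ulric each take ₹306,000. The remaining share for the deceased Celia (₹306,000) is carried to the next generation.
That pool (₹306,000) is divided at the grandchildren's generation equally among Hamish, Dayo, and Flora: ₹102,000 each.

Dayo receives ₹102,000.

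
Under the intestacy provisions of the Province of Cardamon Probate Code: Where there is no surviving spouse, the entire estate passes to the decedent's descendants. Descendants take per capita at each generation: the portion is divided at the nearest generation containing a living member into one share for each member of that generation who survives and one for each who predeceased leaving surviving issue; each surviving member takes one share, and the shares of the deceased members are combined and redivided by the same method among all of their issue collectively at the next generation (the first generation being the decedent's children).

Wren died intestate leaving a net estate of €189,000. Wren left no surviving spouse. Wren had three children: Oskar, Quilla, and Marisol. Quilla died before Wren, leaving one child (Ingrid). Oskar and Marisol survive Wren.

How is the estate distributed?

Oskar: €63,000; Ingrid: €63,000; Marisol: €63,000

The entire €189,000 passes to the descendants.
That amount (€189,000) is divided at the children's generation into 3 shares of €63,000. Oskar and Marisol each take €63,000. The remaining share for the deceased Quilla (€63,000) is carried to the next generation.
That pool (€63,000) passes entirely to Ingrid, the sole taker at the grandchildren's generation.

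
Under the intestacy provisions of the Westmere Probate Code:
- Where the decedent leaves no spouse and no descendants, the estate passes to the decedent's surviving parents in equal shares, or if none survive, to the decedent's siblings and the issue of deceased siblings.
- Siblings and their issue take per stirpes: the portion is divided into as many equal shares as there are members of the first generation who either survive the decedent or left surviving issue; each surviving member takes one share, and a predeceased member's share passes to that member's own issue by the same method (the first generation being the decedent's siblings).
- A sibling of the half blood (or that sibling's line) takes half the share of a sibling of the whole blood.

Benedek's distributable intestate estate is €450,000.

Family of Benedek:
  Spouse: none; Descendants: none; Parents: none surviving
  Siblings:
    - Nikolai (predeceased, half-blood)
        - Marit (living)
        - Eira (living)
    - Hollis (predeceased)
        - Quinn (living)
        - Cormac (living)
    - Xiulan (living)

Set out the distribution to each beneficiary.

The entire €450,000 passes to the siblings and their issue.
Counting each half-blood sibling's line as half a unit, there are 5/2 units in €450,000, so one unit is €180,000. Whole-blood lines (Hollis and Xiulan) take €180,000 each; half-blood lines (Nikolai) take €90,000 each.
Nikolai's share (€90,000) is divided into 2 shares of €45,000: Marit and Eira each take €45,000.
Hollis's share (€180,000) is divided into 2 shares of €90,000: Quinn and Cormac each take €90,000.

Marit: €45,000; Eira: €45,000; Quinn: €90,000; Cormac: €90,000; Xiulan: €180,000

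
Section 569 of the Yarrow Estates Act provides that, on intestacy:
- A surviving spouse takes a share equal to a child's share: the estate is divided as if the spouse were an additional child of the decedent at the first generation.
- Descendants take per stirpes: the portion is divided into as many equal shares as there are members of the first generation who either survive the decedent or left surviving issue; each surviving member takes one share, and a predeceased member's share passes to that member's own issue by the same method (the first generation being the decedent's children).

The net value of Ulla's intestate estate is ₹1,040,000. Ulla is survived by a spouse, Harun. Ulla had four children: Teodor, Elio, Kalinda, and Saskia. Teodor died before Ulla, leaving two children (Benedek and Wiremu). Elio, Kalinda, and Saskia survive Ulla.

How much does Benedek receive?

The spouse counts as an additional share at the children's level, so there are 5 primary shares of ₹208,000. Harun takes one such share (₹208,000).
The children's combined portion (₹832,000) is divided into 4 shares of ₹208,000: Elio, Kalinda, and Saskia each take ₹208,000; Teodor's ₹208,000 share passes to Teodor's issue.
Teodor's share (₹208,000) is divided into 2 shares of ₹104,000: Benedek and Wiremu each take ₹104,000.

Benedek receives ₹104,000.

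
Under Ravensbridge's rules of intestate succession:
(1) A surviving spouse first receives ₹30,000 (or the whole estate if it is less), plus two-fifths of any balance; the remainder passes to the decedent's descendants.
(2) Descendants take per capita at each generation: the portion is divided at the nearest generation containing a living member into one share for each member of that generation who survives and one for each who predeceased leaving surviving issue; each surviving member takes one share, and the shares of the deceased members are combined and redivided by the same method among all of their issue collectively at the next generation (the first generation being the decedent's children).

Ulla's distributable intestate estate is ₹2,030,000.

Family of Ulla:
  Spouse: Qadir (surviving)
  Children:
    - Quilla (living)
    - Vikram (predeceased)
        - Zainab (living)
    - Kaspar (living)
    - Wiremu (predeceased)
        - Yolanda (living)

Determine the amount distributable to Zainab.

Qadir first takes ₹30,000, leaving a balance of ₹2,000,000. Qadir then takes two-fifths of the balance (₹800,000), for a total of ₹830,000. The remaining ₹1,200,000 passes to the descendants.
The descendants' portion (₹1,200,000) is divided at the children's generation into 4 shares of ₹300,000. Quilla and Kaspar each take ₹300,000. The 2 shares of the deceased (Vikram and Wiremu) are combined into a pool of ₹600,000.
That pool (₹600,000) is divided at the grandchildren's generation equally among Zainab and Yolanda: ₹300,000 each.

Zainab receives ₹300,000.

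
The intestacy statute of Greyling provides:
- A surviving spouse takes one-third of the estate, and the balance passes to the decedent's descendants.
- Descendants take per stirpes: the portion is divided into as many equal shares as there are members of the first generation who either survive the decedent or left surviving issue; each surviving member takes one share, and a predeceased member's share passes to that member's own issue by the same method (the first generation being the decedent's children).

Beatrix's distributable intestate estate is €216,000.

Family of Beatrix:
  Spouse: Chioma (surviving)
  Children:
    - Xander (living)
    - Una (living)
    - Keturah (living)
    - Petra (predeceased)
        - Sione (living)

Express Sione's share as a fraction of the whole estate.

Chioma takes one-third of €216,000 = €72,000. The remaining €144,000 passes to the descendants.
The descendants' portion (€144,000) is divided into 4 shares of €36,000: Xander, Una, and Keturah each take €36,000; Petra's €36,000 share passes to Petra's issue.
Petra's share (€36,000) passes entirely to Sione.

Sione receives 1/6 of the estate.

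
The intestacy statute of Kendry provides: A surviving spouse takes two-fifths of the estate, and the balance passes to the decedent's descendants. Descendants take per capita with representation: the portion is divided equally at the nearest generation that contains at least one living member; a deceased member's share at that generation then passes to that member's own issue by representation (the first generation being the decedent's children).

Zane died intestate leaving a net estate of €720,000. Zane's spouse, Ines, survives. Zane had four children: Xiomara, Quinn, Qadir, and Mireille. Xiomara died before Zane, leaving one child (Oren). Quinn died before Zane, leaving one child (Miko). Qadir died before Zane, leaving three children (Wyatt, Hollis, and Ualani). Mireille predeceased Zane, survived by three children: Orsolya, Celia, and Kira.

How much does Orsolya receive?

Ines takes two-fifths of €720,000 = €288,000. The remaining €432,000 passes to the descendants.
No child survives, so the initial division is made at the grandchildren's generation.
The descendants' portion (€432,000) is divided into 8 shares of €54,000: Oren, Miko, Wyatt, Hollis, Ualani, Orsolya, Celia, and Kira each take €54,000.

Orsolya receives €54,000.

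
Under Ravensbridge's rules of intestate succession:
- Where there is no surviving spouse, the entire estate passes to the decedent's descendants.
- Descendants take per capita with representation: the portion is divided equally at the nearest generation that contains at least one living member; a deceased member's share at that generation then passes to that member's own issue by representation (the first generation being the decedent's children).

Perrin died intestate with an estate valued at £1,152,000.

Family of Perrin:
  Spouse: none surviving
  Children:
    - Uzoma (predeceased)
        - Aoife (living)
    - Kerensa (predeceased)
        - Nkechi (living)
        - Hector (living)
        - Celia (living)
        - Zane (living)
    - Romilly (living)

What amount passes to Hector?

Hector receives £96,000.

The entire £1,152,000 passes to the descendants.
That amount (£1,152,000) is divided into 3 shares of £384,000: Romilly takes £384,000; Uzoma's £384,000 share passes to Uzoma's issue; Kerensa's £384,000 share passes to Kerensa's issue.
Uzoma's share (£384,000) passes entirely to Aoife.
Kerensa's share (£384,000) is divided into 4 shares of £96,000: Nkechi, Hector, Celia, and Zane each take £96,000.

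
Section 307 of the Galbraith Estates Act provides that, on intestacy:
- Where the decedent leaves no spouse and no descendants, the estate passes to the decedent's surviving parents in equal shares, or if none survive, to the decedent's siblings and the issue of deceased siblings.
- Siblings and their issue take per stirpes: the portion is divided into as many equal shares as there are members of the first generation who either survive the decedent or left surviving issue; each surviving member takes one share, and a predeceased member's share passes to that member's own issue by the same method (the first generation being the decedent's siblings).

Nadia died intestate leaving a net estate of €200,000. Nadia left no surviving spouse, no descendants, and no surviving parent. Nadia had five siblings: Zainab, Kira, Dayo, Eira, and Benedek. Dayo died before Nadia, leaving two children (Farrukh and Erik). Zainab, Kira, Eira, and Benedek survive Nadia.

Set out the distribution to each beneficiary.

The entire €200,000 passes to the siblings and their issue.
That amount (€200,000) is divided into 5 shares of €40,000: Zainab, Kira, Eira, and Benedek each take €40,000; Dayo's €40,000 share passes to Dayo's issue.
Dayo's share (€40,000) is divided into 2 shares of €20,000: Farrukh and Erik each take €20,000.

Zainab: €40,000; Kira: €40,000; Farrukh: €20,000; Erik: €20,000; Eira: €40,000; Benedek: €40,000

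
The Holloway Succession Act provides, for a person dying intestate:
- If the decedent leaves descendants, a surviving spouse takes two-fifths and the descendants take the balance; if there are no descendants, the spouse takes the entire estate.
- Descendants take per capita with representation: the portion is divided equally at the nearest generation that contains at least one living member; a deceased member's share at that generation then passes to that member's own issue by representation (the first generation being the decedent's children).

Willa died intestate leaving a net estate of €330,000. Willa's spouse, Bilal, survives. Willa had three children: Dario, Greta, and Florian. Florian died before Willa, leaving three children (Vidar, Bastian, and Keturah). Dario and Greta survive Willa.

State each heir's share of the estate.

Bilal takes two-fifths of €330,000 = €132,000. The remaining €198,000 passes to the descendants.
The descendants' portion (€198,000) is divided into 3 shares of €66,000: Dario and Greta each take €66,000; Florian's €66,000 share passes to Florian's issue.
Florian's share (€66,000) is divided into 3 shares of €22,000: Vidar, Bastian, and Keturah each take €22,000.

Bilal: €132,000; Dario: €66,000; Greta: €66,000; Vidar: €22,000; Bastian: €22,000; Keturah: €22,000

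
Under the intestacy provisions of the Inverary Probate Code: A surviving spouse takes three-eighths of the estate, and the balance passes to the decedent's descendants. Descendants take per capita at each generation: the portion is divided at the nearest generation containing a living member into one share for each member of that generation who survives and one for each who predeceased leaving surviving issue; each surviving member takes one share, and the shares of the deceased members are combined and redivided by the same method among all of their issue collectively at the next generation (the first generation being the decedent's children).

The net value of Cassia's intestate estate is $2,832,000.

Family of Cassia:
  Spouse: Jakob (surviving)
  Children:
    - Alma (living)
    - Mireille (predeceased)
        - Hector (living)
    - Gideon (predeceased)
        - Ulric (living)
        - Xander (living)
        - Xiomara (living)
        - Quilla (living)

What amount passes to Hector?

Jakob takes three-eighths of $2,832,000 = $1,062,000. The remaining $1,770,000 passes to the descendants.
The descendants' portion ($1,770,000) is divided at the children's generation into 3 shares of $590,000. Alma takes $590,000. The 2 shares of the deceased (Mireille and Gideon) are combined into a pool of $1,180,000.
That pool ($1,180,000) is divided at the grandchildren's generation equally among Hector, Ulric, Xander, Xiomara, and Quilla: $236,000 each.

Hector receives $236,000.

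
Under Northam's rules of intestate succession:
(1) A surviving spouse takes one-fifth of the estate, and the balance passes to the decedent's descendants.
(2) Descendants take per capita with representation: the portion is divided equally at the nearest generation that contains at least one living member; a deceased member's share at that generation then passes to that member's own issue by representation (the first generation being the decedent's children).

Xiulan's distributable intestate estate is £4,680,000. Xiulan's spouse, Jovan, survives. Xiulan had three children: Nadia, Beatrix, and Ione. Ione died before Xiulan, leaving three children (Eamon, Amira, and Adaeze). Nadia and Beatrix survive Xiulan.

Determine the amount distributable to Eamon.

Jovan takes one-fifth of £4,680,000 = £936,000. The remaining £3,744,000 passes to the descendants.
The descendants' portion (£3,744,000) is divided into 3 shares of £1,248,000: Nadia and Beatrix each take £1,248,000; Ione's £1,248,000 share passes to Ione's issue.
Ione's share (£1,248,000) is divided into 3 shares of £416,000: Eamon, Amira, and Adaeze each take £416,000.

Eamon receives £416,000.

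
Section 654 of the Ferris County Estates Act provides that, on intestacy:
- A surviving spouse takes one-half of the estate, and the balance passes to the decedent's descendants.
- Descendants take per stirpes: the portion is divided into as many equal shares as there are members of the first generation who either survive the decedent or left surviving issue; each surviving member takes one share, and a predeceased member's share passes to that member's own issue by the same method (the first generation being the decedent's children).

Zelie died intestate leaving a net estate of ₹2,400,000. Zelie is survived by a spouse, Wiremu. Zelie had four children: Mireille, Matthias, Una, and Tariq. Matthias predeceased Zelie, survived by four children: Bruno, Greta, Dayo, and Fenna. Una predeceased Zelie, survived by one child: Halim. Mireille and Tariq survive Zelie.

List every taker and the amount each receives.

Wiremu takes one-half of ₹2,400,000 = ₹1,200,000. The remaining ₹1,200,000 passes to the descendants.
The descendants' portion (₹1,200,000) is divided into 4 shares of ₹300,000: Mireille and Tariq each take ₹300,000; Matthias's ₹300,000 share passes to Matthias's issue; Una's ₹300,000 share passes to Una's issue.
Matthias's share (₹300,000) is divided into 4 shares of ₹75,000: Bruno, Greta, Dayo, and Fenna each take ₹75,000.
Una's share (₹300,000) passes entirely to Halim.

Wiremu: ₹1,200,000; Mireille: ₹300,000; Bruno: ₹75,000; Greta: ₹75,000; Dayo: ₹75,000; Fenna: ₹75,000; Halim: ₹300,000; Tariq: ₹300,000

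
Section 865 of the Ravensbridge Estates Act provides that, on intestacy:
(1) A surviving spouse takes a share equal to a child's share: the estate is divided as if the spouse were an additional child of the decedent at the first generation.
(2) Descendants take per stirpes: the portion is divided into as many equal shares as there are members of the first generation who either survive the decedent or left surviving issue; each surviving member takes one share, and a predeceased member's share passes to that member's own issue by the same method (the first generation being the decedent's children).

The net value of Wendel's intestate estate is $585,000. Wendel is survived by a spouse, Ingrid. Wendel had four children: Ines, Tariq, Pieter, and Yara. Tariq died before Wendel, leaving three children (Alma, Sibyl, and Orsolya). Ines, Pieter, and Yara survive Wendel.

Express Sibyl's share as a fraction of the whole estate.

Sibyl receives 1/15 of the estate.

The spouse counts as an additional share at the children's level, so there are 5 primary shares of $117,000. Ingrid takes one such share ($117,000).
The children's combined portion ($468,000) is divided into 4 shares of $117,000: Ines, Pieter, and Yara each take $117,000; Tariq's $117,000 share passes to Tariq's issue.
Tariq's share ($117,000) is divided into 3 shares of $39,000: Alma, Sibyl, and Orsolya each take $39,000.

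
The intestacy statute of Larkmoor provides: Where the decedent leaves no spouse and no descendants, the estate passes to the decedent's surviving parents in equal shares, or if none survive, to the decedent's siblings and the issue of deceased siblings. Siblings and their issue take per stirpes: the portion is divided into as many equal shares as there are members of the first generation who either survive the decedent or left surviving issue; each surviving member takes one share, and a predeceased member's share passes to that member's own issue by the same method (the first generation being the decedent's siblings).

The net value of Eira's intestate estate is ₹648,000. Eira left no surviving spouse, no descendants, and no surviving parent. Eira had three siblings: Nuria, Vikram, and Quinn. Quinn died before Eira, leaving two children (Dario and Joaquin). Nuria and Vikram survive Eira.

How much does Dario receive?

Dario receives ₹108,000.

The entire ₹648,000 passes to the siblings and their issue.
That amount (₹648,000) is divided into 3 shares of ₹216,000: Nuria and Vikram each take ₹216,000; Quinn's ₹216,000 share passes to Quinn's issue.
Quinn's share (₹216,000) is divided into 2 shares of ₹108,000: Dario and Joaquin each take ₹108,000.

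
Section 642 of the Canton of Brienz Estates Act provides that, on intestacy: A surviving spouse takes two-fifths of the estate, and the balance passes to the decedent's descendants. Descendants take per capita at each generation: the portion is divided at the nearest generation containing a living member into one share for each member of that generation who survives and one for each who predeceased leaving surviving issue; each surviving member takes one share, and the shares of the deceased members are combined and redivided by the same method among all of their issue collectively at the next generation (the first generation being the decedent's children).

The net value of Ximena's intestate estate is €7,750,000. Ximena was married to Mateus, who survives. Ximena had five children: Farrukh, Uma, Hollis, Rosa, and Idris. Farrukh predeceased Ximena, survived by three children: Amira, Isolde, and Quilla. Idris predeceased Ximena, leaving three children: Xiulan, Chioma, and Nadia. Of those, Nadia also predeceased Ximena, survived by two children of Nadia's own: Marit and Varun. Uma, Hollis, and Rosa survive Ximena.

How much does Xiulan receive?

Mateus takes two-fifths of €7,750,000 = €3,100,000. The remaining €4,650,000 passes to the descendants.
The descendants' portion (€4,650,000) is divided at the children's generation into 5 shares of €930,000. Uma, Hollis, and Rosa each take €930,000. The 2 shares of the deceased (Farrukh and Idris) are combined into a pool of €1,860,000.
That pool (€1,860,000) is divided at the grandchildren's generation into 6 shares of €310,000. Amira, Isolde, Quilla, Xiulan, and Chioma each take €310,000. The remaining share for the deceased Nadia (€310,000) is carried to the next generation.
That pool (€310,000) is divided at the great-grandchildren's generation equally among Marit and Varun: €155,000 each.

Xiulan receives €310,000.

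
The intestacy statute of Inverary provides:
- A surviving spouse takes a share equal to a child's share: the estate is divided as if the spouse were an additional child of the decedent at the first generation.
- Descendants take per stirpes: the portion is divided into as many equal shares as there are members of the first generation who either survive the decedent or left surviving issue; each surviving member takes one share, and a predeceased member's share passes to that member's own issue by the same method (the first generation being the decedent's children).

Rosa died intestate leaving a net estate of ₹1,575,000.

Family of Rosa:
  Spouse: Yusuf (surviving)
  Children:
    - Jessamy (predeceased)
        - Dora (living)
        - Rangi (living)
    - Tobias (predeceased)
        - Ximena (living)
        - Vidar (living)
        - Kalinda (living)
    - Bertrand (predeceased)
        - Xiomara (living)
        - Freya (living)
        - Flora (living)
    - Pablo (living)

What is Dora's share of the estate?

Dora receives ₹157,500.

The spouse counts as an additional share at the children's level, so there are 5 primary shares of ₹315,000. Yusuf takes one such share (₹315,000).
The children's combined portion (₹1,260,000) is divided into 4 shares of ₹315,000: Pablo takes ₹315,000; Jessamy's ₹315,000 share passes to Jessamy's issue; Tobias's ₹315,000 share passes to Tobias's issue; Bertrand's ₹315,000 share passes to Bertrand's issue.
Jessamy's share (₹315,000) is divided into 2 shares of ₹157,500: Dora and Rangi each take ₹157,500.
Tobias's share (₹315,000) is divided into 3 shares of ₹105,000: Ximena, Vidar, and Kalinda each take ₹105,000.
Bertrand's share (₹315,000) is divided into 3 shares of ₹105,000: Xiomara, Freya, and Flora each take ₹105,000.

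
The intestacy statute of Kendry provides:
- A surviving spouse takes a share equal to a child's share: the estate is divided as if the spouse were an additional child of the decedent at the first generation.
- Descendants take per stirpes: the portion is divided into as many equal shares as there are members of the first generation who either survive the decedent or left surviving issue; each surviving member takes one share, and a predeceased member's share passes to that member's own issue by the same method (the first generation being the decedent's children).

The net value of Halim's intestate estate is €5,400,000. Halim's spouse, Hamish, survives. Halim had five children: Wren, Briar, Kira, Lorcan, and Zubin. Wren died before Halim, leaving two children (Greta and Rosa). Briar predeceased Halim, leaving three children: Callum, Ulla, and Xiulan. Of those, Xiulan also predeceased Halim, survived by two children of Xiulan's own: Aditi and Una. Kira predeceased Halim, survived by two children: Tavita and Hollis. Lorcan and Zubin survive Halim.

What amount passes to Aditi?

Aditi receives €150,000.

The spouse counts as an additional share at the children's level, so there are 6 primary shares of €900,000. Hamish takes one such share (€900,000).
The children's combined portion (€4,500,000) is divided into 5 shares of €900,000: Lorcan and Zubin each take €900,000; Wren's €900,000 share passes to Wren's issue; Briar's €900,000 share passes to Briar's issue; Kira's €900,000 share passes to Kira's issue.
Wren's share (€900,000) is divided into 2 shares of €450,000: Greta and Rosa each take €450,000.
Briar's share (€900,000) is divided into 3 shares of €300,000: Callum and Ulla each take €300,000; Xiulan's €300,000 share passes to Xiulan's issue.
Xiulan's share (€300,000) is divided into 2 shares of €150,000: Aditi and Una each take €150,000.
Kira's share (€900,000) is divided into 2 shares of €450,000: Tavita and Hollis each take €450,000.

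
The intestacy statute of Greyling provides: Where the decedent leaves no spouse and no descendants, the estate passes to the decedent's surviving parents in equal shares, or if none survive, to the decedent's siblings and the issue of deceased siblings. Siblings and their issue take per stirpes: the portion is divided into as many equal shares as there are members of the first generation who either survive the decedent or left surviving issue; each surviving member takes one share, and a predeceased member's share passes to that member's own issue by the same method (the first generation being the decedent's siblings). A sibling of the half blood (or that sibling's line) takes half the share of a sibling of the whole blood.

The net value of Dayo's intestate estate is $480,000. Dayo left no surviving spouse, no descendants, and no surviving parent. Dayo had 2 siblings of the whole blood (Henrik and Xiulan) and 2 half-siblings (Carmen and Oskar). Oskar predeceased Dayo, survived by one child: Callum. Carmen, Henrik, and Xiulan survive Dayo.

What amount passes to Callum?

The entire $480,000 passes to the siblings and their issue.
Counting each half-blood sibling's line as half a unit, there are 3 units in $480,000, so one unit is $160,000. Whole-blood lines (Henrik and Xiulan) take $160,000 each; half-blood lines (Carmen and Oskar) take $80,000 each.
Oskar's share ($80,000) passes entirely to Callum.

Callum receives $80,000.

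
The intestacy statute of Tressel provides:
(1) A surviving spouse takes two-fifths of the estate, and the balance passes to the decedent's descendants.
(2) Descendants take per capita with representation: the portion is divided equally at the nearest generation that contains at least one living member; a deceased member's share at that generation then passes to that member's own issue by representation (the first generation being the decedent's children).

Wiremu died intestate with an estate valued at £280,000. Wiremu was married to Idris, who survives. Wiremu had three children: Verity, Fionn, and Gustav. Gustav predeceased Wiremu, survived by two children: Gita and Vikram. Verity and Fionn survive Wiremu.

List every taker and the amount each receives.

Idris takes two-fifths of £280,000 = £112,000. The remaining £168,000 passes to the descendants.
The descendants' portion (£168,000) is divided into 3 shares of £56,000: Verity and Fionn each take £56,000; Gustav's £56,000 share passes to Gustav's issue.
Gustav's share (£56,000) is divided into 2 shares of £28,000: Gita and Vikram each take £28,000.

Idris: £112,000; Verity: £56,000; Fionn: £56,000; Gita: £28,000; Vikram: £28,000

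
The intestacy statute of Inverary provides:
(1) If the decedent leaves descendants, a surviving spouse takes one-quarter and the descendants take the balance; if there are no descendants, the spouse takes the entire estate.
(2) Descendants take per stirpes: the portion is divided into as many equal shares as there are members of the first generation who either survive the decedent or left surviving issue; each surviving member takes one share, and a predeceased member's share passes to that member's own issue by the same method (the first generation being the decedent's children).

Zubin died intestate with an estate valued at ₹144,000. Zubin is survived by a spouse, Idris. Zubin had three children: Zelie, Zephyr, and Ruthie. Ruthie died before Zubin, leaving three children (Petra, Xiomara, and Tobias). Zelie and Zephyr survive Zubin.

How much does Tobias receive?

Idris takes one-quarter of ₹144,000 = ₹36,000. The remaining ₹108,000 passes to the descendants.
The descendants' portion (₹108,000) is divided into 3 shares of ₹36,000: Zelie and Zephyr each take ₹36,000; Ruthie's ₹36,000 share passes to Ruthie's issue.
Ruthie's share (₹36,000) is divided into 3 shares of ₹12,000: Petra, Xiomara, and Tobias each take ₹12,000.

Tobias receives ₹12,000.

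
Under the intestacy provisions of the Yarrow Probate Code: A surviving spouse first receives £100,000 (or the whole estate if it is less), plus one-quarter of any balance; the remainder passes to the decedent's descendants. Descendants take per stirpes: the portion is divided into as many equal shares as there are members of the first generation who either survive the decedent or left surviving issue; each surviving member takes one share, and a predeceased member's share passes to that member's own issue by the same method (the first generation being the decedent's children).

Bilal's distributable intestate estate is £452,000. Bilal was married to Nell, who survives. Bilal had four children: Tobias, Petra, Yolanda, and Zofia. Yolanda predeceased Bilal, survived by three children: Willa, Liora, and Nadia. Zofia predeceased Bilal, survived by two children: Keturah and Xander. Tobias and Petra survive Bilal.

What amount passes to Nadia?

Nadia receives £22,000.

Nell first takes £100,000, leaving a balance of £352,000. Nell then takes one-quarter of the balance (£88,000), for a total of £188,000. The remaining £264,000 passes to the descendants.
The descendants' portion (£264,000) is divided into 4 shares of £66,000: Tobias and Petra each take £66,000; Yolanda's £66,000 share passes to Yolanda's issue; Zofia's £66,000 share passes to Zofia's issue.
Yolanda's share (£66,000) is divided into 3 shares of £22,000: Willa, Liora, and Nadia each take £22,000.
Zofia's share (£66,000) is divided into 2 shares of £33,000: Keturah and Xander each take £33,000.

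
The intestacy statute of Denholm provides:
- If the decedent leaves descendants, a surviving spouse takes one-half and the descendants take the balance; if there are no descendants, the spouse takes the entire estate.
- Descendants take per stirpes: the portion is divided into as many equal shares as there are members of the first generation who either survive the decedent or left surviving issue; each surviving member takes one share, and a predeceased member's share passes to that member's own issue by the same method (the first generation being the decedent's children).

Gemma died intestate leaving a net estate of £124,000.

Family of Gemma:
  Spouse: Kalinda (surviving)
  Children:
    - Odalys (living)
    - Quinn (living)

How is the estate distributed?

Kalinda takes one-half of £124,000 = £62,000. The remaining £62,000 passes to the descendants.
The descendants' portion (£62,000) is divided into 2 shares of £31,000: Odalys and Quinn each take £31,000.

Kalinda: £62,000; Odalys: £31,000; Quinn: £31,000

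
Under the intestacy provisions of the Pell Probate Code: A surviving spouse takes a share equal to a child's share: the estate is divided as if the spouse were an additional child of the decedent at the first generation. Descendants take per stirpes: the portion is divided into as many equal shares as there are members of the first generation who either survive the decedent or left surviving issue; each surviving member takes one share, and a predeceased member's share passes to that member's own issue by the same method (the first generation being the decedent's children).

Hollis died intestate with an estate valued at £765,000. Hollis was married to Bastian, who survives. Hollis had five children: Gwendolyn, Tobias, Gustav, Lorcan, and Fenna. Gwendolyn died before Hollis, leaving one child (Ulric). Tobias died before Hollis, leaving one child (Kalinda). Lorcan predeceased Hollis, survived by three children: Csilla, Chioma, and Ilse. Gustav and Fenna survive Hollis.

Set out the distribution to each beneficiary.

The spouse counts as an additional share at the children's level, so there are 6 primary shares of £127,500. Bastian takes one such share (£127,500).
The children's combined portion (£637,500) is divided into 5 shares of £127,500: Gustav and Fenna each take £127,500; Gwendolyn's £127,500 share passes to Gwendolyn's issue; Tobias's £127,500 share passes to Tobias's issue; Lorcan's £127,500 share passes to Lorcan's issue.
Gwendolyn's share (£127,500) passes entirely to Ulric.
Tobias's share (£127,500) passes entirely to Kalinda.
Lorcan's share (£127,500) is divided into 3 shares of £42,500: Csilla, Chioma, and Ilse each take £42,500.

Bastian: £127,500; Ulric: £127,500; Kalinda: £127,500; Gustav: £127,500; Csilla: £42,500; Chioma: £42,500; Ilse: £42,500; Fenna: £127,500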